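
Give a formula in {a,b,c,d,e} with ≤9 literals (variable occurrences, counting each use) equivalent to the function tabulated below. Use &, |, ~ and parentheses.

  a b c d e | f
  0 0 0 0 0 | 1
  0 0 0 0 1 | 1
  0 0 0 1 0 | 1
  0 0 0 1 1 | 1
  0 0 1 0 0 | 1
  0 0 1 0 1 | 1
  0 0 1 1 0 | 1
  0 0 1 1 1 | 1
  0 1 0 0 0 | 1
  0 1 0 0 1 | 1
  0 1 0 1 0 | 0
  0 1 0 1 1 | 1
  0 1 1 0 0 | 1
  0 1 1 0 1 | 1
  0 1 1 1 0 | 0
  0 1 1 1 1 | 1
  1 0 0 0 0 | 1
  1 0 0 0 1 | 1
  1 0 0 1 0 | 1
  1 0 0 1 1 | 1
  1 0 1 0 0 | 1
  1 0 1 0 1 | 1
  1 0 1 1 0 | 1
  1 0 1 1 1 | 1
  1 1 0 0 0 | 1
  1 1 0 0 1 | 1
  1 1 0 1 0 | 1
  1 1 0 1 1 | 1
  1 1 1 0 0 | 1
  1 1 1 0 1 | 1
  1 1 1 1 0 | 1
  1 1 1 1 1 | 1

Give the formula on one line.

  ~b = 11111111000000001111111100000000
  (e & b) = 00000000010101010000000001010101
  (~b | (e & b)) = 11111111010101011111111101010101
  ~d = 11001100110011001100110011001100
  (b & ~d) = 00000000110011000000000011001100
  (a | (b & ~d)) = 00000000110011001111111111111111
  ((~b | (e & b)) | (a | (b & ~d))) = 11111111110111011111111111111111

((~b | (e & b)) | (a | (b & ~d)))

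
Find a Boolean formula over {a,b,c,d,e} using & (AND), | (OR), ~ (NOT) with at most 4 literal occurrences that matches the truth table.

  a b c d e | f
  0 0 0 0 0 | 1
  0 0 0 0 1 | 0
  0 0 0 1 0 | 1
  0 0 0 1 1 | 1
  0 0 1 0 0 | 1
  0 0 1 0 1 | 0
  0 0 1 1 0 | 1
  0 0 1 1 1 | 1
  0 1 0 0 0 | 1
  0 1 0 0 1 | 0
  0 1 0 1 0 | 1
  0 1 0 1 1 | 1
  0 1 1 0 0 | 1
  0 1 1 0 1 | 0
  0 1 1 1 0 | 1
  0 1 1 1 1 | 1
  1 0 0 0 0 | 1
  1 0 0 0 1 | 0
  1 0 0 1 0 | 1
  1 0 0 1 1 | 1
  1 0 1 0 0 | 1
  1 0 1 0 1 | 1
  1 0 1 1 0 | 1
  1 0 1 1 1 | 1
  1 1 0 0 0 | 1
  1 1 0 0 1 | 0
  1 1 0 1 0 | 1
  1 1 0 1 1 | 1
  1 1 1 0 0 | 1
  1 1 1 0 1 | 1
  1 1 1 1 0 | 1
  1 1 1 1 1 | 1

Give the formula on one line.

(d | ((a & c) | ~e))

  (a & c) = 00000000000000000000111100001111
  ~e = 10101010101010101010101010101010
  ((a & c) | ~e) = 10101010101010101010111110101111
  (d | ((a & c) | ~e)) = 10111011101110111011111110111111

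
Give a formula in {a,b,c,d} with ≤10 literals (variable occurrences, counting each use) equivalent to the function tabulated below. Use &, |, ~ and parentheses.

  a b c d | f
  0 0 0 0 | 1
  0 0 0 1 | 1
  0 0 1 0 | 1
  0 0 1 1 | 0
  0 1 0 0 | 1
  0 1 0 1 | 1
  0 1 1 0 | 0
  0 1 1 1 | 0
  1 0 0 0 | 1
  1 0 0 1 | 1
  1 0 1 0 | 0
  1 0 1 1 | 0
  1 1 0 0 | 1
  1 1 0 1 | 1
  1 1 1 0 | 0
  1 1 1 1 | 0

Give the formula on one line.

  ~c = 1100110011001100
  ~a = 1111111100000000
  (~c | ~a) = 1111111111001100
  (~c & d) = 0100010001000100
  ~b = 1111000011110000
  ((~c & d) | ~b) = 1111010011110100
  ~d = 1010101010101010
  (((~c & d) | ~b) & ~d) = 1010000010100000
  ((((~c & d) | ~b) & ~d) | ~c) = 1110110011101100
  ((~c | ~a) & ((((~c & d) | ~b) & ~d) | ~c)) = 1110110011001100

((~c | ~a) & ((((~c & d) | ~b) & ~d) | ~c))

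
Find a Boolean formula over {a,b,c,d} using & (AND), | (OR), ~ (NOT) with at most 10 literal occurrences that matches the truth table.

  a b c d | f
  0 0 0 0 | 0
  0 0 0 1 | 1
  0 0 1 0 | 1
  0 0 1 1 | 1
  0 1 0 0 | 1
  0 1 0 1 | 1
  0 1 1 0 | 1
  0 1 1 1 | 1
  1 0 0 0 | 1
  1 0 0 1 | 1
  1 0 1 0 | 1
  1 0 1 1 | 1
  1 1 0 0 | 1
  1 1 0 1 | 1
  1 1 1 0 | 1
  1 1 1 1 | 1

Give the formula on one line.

((b & (~d & (~a | d))) | ((a | d) | (~a & c)))

  ~d = 1010101010101010
  ~a = 1111111100000000
  (~a | d) = 1111111101010101
  (~d & (~a | d)) = 1010101000000000
  (b & (~d & (~a | d))) = 0000101000000000
  (a | d) = 0101010111111111
  (~a & c) = 0011001100000000
  ((a | d) | (~a & c)) = 0111011111111111
  ((b & (~d & (~a | d))) | ((a | d) | (~a & c))) = 0111111111111111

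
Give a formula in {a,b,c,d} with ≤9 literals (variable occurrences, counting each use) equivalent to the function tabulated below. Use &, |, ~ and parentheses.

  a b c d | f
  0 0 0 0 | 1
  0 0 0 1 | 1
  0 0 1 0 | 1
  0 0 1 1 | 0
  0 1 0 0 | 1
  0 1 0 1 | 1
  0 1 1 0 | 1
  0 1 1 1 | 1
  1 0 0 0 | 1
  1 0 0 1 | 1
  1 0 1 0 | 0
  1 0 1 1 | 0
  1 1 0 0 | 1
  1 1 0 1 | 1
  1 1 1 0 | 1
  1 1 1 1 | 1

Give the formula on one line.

((((~d & ~a) | ~c) | (((a | c) & b) & (a | ~d))) | b)

  ~d = 1010101010101010
  ~a = 1111111100000000
  (~d & ~a) = 1010101000000000
  ~c = 1100110011001100
  ((~d & ~a) | ~c) = 1110111011001100
  (a | c) = 0011001111111111
  ((a | c) & b) = 0000001100001111
  (a | ~d) = 1010101011111111
  (((a | c) & b) & (a | ~d)) = 0000001000001111
  (((~d & ~a) | ~c) | (((a | c) & b) & (a | ~d))) = 1110111011001111
  ((((~d & ~a) | ~c) | (((a | c) & b) & (a | ~d))) | b) = 1110111111001111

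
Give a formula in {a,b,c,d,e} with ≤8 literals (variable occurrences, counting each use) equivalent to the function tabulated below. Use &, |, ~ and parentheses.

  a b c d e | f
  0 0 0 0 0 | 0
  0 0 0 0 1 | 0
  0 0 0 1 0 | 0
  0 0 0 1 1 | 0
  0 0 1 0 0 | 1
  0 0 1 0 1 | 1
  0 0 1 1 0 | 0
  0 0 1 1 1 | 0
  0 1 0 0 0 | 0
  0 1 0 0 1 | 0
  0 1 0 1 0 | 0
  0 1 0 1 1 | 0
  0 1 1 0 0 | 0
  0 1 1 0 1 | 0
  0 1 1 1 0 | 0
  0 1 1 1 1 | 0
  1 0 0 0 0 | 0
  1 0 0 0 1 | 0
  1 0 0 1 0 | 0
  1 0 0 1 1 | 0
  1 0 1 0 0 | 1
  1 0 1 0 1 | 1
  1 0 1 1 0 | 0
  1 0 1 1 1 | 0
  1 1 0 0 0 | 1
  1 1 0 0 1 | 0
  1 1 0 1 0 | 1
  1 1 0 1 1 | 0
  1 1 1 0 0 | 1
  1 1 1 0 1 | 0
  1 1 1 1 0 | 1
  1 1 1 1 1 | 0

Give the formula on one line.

  ~e = 10101010101010101010101010101010
  (~e & b) = 00000000101010100000000010101010
  ((~e & b) & a) = 00000000000000000000000010101010
  ~d = 11001100110011001100110011001100
  ~b = 11111111000000001111111100000000
  (~d & ~b) = 11001100000000001100110000000000
  (c & (~d & ~b)) = 00001100000000000000110000000000
  (((~e & b) & a) | (c & (~d & ~b))) = 00001100000000000000110010101010

(((~e & b) & a) | (c & (~d & ~b)))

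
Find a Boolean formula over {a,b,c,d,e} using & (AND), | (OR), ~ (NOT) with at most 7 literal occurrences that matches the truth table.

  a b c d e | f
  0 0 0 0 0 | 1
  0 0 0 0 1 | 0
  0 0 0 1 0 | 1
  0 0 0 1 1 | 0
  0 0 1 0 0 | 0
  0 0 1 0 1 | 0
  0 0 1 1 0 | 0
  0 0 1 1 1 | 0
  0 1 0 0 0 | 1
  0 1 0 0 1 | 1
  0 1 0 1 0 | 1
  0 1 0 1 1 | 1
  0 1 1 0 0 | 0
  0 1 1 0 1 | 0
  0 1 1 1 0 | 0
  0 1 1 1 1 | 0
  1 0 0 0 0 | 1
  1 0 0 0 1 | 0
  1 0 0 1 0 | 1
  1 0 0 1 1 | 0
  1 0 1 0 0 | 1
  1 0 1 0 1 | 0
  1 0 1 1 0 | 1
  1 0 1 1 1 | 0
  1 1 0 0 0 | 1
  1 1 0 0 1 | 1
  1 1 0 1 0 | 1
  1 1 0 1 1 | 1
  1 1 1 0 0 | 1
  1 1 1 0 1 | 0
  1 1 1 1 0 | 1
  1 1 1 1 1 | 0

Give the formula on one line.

(((~e | b) & ~c) | (~e & a))

  ~e = 10101010101010101010101010101010
  (~e | b) = 10101010111111111010101011111111
  ~c = 11110000111100001111000011110000
  ((~e | b) & ~c) = 10100000111100001010000011110000
  (~e & a) = 00000000000000001010101010101010
  (((~e | b) & ~c) | (~e & a)) = 10100000111100001010101011111010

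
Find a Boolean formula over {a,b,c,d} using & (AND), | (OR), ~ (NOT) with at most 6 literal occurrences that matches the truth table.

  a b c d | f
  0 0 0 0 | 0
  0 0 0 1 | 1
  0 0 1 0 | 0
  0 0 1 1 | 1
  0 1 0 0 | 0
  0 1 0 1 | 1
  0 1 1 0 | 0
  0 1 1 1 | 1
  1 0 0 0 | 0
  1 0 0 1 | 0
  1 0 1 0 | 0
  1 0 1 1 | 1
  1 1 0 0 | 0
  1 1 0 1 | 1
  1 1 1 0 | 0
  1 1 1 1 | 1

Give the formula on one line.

(((b | ~a) | (c | b)) & d)

  ~a = 1111111100000000
  (b | ~a) = 1111111100001111
  (c | b) = 0011111100111111
  ((b | ~a) | (c | b)) = 1111111100111111
  (((b | ~a) | (c | b)) & d) = 0101010100010101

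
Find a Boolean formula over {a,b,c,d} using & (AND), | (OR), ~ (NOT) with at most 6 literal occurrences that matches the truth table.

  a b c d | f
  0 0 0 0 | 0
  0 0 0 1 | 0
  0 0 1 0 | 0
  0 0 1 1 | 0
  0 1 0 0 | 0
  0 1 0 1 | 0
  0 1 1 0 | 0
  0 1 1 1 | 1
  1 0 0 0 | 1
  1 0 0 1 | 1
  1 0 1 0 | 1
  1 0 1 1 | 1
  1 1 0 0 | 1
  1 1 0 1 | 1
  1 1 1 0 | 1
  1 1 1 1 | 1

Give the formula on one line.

((c | a) & (a | (b & d)))

  (c | a) = 0011001111111111
  (b & d) = 0000010100000101
  (a | (b & d)) = 0000010111111111
  ((c | a) & (a | (b & d))) = 0000000111111111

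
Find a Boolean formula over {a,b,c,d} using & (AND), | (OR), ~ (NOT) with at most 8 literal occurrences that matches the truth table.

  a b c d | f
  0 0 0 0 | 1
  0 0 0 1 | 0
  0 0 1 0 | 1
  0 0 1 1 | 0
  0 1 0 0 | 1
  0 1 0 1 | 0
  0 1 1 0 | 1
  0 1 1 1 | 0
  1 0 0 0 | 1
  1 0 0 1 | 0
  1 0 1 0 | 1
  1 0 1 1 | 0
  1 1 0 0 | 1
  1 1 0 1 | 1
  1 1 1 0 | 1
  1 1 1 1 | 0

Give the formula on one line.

(~d | ((~c & (d & a)) & (c | b)))

  ~d = 1010101010101010
  ~c = 1100110011001100
  (d & a) = 0000000001010101
  (~c & (d & a)) = 0000000001000100
  (c | b) = 0011111100111111
  ((~c & (d & a)) & (c | b)) = 0000000000000100
  (~d | ((~c & (d & a)) & (c | b))) = 1010101010101110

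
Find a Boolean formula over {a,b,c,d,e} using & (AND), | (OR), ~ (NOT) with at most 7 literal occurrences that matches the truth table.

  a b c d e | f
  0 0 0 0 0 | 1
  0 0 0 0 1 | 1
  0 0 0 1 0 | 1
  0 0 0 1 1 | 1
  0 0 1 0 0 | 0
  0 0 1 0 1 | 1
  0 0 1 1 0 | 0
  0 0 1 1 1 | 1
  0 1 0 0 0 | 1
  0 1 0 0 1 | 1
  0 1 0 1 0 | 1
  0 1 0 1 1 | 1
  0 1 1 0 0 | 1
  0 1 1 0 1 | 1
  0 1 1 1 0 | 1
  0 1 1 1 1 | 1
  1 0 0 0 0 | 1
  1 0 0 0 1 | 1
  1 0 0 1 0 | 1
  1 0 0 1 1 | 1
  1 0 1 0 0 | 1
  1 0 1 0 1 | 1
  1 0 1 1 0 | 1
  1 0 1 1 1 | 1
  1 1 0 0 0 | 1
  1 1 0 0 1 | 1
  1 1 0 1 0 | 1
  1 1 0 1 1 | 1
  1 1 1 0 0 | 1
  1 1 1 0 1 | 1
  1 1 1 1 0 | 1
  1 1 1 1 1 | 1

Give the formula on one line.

(((~a | d) & ~c) | ((b | a) | (e & c)))

  ~a = 11111111111111110000000000000000
  (~a | d) = 11111111111111110011001100110011
  ~c = 11110000111100001111000011110000
  ((~a | d) & ~c) = 11110000111100000011000000110000
  (b | a) = 00000000111111111111111111111111
  (e & c) = 00000101000001010000010100000101
  ((b | a) | (e & c)) = 00000101111111111111111111111111
  (((~a | d) & ~c) | ((b | a) | (e & c))) = 11110101111111111111111111111111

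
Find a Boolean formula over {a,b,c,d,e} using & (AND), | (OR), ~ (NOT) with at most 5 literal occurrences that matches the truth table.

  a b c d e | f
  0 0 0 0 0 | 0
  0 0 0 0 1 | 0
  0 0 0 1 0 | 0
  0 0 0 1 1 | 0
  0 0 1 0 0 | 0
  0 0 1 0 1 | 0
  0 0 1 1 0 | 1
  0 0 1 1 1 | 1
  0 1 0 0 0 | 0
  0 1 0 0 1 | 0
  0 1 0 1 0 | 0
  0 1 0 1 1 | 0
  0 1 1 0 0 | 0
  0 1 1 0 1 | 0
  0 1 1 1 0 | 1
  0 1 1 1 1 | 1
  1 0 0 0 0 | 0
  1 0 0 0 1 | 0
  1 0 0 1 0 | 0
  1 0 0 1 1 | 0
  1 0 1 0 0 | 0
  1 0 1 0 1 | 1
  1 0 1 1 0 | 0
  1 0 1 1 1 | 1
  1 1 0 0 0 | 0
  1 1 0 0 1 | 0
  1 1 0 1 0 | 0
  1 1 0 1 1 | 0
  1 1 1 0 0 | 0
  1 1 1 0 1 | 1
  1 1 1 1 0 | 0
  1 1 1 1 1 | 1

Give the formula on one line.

  ~a = 11111111111111110000000000000000
  (~a | e) = 11111111111111110101010101010101
  (d | a) = 00110011001100111111111111111111
  ((~a | e) & (d | a)) = 00110011001100110101010101010101
  (c & ((~a | e) & (d | a))) = 00000011000000110000010100000101

(c & ((~a | e) & (d | a)))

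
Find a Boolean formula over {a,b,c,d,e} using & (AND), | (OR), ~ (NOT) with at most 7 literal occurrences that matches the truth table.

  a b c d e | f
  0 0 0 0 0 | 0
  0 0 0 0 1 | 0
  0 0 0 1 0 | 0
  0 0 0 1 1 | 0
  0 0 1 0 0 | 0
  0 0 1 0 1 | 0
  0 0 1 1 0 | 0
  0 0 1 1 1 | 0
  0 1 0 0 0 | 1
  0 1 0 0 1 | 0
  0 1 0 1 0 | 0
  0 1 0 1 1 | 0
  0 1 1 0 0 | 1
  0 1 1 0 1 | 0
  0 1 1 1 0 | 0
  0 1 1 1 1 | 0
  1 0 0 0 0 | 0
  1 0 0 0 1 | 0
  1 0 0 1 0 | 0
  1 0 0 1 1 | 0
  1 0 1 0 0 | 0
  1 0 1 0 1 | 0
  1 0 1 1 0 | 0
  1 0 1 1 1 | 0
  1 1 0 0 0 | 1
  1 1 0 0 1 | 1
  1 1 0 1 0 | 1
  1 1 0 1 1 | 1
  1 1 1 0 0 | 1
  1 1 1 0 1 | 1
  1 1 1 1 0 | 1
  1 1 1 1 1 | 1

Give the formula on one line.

(b & ((~d & ~e) | a))

  ~d = 11001100110011001100110011001100
  ~e = 10101010101010101010101010101010
  (~d & ~e) = 10001000100010001000100010001000
  ((~d & ~e) | a) = 10001000100010001111111111111111
  (b & ((~d & ~e) | a)) = 00000000100010000000000011111111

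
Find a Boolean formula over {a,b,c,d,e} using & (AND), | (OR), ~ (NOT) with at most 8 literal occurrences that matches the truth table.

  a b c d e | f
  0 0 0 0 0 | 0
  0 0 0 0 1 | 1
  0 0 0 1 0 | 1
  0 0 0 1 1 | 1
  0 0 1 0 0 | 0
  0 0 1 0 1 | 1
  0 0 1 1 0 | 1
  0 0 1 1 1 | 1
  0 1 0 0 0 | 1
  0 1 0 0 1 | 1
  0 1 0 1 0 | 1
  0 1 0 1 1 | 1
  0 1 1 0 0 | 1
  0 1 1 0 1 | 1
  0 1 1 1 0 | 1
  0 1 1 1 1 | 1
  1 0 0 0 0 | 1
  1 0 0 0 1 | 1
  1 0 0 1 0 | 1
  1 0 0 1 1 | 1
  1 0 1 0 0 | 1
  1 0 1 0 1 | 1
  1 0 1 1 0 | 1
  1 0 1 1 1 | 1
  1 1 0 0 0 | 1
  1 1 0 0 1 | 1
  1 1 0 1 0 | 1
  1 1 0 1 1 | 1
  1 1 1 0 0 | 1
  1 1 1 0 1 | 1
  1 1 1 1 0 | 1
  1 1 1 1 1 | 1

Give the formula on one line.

  (b | d) = 00110011111111110011001111111111
  (d | b) = 00110011111111110011001111111111
  ((d | b) & a) = 00000000000000000011001111111111
  ~b = 11111111000000001111111100000000
  (a & ~b) = 00000000000000001111111100000000
  (e | (a & ~b)) = 01010101010101011111111101010101
  (((d | b) & a) | (e | (a & ~b))) = 01010101010101011111111111111111
  ((b | d) | (((d | b) & a) | (e | (a & ~b)))) = 01110111111111111111111111111111

((b | d) | (((d | b) & a) | (e | (a & ~b))))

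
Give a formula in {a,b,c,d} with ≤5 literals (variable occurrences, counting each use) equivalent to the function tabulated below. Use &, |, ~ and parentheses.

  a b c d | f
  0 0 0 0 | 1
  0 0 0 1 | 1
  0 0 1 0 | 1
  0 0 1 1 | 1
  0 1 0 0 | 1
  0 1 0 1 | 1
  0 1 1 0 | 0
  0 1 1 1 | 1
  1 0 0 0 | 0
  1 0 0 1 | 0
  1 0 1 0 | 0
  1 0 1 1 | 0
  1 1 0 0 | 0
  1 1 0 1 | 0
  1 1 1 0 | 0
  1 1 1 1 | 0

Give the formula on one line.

  ~a = 1111111100000000
  ~b = 1111000011110000
  (d | ~b) = 1111010111110101
  ~c = 1100110011001100
  ((d | ~b) | ~c) = 1111110111111101
  (~a & ((d | ~b) | ~c)) = 1111110100000000

(~a & ((d | ~b) | ~c))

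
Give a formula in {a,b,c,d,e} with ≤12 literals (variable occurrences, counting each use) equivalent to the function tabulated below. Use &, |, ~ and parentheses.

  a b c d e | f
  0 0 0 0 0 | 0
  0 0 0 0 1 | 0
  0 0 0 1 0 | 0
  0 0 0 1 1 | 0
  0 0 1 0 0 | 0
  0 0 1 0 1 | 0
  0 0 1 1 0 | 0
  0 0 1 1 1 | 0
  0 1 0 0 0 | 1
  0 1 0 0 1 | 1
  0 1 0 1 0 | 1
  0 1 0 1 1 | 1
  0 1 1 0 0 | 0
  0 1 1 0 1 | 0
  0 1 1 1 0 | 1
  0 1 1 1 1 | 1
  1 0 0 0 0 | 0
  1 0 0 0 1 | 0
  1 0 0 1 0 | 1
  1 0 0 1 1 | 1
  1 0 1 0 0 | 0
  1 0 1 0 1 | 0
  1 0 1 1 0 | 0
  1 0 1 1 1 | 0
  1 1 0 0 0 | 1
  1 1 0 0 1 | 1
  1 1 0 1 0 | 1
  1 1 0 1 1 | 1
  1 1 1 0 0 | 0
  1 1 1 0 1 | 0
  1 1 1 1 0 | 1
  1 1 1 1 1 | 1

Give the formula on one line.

((((a & d) | c) | b) & (((b | (~c & ~d)) & d) | ~c))

  (a & d) = 00000000000000000011001100110011
  ((a & d) | c) = 00001111000011110011111100111111
  (((a & d) | c) | b) = 00001111111111110011111111111111
  ~c = 11110000111100001111000011110000
  ~d = 11001100110011001100110011001100
  (~c & ~d) = 11000000110000001100000011000000
  (b | (~c & ~d)) = 11000000111111111100000011111111
  ((b | (~c & ~d)) & d) = 00000000001100110000000000110011
  (((b | (~c & ~d)) & d) | ~c) = 11110000111100111111000011110011
  ((((a & d) | c) | b) & (((b | (~c & ~d)) & d) | ~c)) = 00000000111100110011000011110011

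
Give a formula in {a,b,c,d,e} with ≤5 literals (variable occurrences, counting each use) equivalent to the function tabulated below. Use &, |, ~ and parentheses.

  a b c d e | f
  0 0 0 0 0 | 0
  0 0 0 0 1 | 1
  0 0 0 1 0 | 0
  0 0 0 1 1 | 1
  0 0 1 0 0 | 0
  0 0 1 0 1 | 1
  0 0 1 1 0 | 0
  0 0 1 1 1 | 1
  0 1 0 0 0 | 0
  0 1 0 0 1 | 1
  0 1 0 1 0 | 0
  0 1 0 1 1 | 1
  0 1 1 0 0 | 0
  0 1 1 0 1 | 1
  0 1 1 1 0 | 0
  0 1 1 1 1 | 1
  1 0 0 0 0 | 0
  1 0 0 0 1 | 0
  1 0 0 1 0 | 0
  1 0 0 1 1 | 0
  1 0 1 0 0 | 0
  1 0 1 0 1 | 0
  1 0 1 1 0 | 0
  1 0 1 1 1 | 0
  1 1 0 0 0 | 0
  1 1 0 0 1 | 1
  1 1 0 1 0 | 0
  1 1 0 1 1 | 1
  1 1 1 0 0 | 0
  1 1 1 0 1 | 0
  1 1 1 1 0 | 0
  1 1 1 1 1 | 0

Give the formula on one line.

  ~a = 11111111111111110000000000000000
  (e & ~a) = 01010101010101010000000000000000
  ~c = 11110000111100001111000011110000
  (b & ~c) = 00000000111100000000000011110000
  (e & (b & ~c)) = 00000000010100000000000001010000
  ((e & ~a) | (e & (b & ~c))) = 01010101010101010000000001010000

((e & ~a) | (e & (b & ~c)))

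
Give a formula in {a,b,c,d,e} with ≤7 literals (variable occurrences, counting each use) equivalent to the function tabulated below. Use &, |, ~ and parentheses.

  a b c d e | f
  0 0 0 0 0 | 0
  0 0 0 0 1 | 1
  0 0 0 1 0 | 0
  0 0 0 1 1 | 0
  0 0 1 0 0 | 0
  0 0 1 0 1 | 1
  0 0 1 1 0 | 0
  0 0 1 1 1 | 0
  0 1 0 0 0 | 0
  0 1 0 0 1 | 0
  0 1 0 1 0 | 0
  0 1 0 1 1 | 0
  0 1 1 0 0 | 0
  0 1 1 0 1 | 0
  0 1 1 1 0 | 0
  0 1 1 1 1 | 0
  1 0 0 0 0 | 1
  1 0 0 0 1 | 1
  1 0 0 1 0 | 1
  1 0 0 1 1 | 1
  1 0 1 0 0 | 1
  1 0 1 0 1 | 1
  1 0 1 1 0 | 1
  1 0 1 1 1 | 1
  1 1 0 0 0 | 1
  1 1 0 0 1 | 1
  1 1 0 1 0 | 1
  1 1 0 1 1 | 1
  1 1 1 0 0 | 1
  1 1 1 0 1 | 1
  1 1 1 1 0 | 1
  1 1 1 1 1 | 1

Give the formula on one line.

  ~a = 11111111111111110000000000000000
  ~b = 11111111000000001111111100000000
  ~d = 11001100110011001100110011001100
  (e & ~d) = 01000100010001000100010001000100
  (~b & (e & ~d)) = 01000100000000000100010000000000
  (~a & (~b & (e & ~d))) = 01000100000000000000000000000000
  (a | (~a & (~b & (e & ~d)))) = 01000100000000001111111111111111

(a | (~a & (~b & (e & ~d))))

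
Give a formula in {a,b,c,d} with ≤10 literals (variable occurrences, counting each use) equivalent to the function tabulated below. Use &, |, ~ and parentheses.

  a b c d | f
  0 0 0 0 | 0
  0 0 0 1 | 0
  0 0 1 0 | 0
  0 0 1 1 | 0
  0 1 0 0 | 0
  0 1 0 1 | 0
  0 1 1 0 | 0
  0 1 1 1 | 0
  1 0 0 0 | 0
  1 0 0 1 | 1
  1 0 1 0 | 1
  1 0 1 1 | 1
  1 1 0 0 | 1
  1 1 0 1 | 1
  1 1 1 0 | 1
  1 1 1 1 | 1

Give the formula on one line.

(a & ((b | c) | ((d | (b | c)) & a)))

  (b | c) = 0011111100111111
  (d | (b | c)) = 0111111101111111
  ((d | (b | c)) & a) = 0000000001111111
  ((b | c) | ((d | (b | c)) & a)) = 0011111101111111
  (a & ((b | c) | ((d | (b | c)) & a))) = 0000000001111111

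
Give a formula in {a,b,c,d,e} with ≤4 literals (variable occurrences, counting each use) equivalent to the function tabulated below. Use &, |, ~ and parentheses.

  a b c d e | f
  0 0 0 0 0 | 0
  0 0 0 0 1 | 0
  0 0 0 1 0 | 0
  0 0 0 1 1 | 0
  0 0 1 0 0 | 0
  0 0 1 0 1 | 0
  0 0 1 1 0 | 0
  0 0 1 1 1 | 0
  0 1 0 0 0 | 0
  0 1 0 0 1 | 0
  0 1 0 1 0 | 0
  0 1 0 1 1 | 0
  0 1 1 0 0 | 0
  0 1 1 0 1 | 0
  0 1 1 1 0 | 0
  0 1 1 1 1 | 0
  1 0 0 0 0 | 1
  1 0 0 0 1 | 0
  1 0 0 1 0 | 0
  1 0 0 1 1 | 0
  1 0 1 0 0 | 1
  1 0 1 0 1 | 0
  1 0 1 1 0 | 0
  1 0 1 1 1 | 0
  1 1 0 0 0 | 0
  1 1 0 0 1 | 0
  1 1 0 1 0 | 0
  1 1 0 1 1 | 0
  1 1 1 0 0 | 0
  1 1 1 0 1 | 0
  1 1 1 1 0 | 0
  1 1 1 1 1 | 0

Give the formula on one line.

  ~b = 11111111000000001111111100000000
  ~d = 11001100110011001100110011001100
  ~e = 10101010101010101010101010101010
  (~d & ~e) = 10001000100010001000100010001000
  (a & (~d & ~e)) = 00000000000000001000100010001000
  (~b & (a & (~d & ~e))) = 00000000000000001000100000000000

(~b & (a & (~d & ~e)))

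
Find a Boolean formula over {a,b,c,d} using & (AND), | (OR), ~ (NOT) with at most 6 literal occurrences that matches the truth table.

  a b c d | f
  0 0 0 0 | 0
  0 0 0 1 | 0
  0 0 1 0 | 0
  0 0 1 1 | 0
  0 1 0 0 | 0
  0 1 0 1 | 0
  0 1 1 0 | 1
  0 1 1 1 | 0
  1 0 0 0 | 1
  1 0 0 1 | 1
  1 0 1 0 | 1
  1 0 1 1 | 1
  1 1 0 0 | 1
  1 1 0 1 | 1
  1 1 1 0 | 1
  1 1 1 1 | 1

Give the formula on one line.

  ~d = 1010101010101010
  (~d & c) = 0010001000100010
  ((~d & c) & b) = 0000001000000010
  (((~d & c) & b) | a) = 0000001011111111

(((~d & c) & b) | a)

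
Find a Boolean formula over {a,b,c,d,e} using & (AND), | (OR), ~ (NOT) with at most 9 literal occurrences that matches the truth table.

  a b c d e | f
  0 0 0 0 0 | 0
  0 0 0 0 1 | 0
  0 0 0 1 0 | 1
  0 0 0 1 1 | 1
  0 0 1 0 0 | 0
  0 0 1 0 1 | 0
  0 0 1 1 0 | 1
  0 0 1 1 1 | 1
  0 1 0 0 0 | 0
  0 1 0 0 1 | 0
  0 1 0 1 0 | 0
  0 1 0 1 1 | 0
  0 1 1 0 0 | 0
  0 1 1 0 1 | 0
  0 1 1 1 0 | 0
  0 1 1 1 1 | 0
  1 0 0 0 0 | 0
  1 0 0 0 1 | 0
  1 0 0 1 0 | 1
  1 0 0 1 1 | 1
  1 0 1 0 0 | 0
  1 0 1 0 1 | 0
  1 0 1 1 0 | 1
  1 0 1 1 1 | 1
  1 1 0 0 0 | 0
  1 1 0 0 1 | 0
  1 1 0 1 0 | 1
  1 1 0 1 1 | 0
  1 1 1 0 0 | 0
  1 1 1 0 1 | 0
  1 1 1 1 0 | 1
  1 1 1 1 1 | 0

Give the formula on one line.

((d & ~b) | (a & ((~e & d) | (e & ~a))))

  ~b = 11111111000000001111111100000000
  (d & ~b) = 00110011000000000011001100000000
  ~e = 10101010101010101010101010101010
  (~e & d) = 00100010001000100010001000100010
  ~a = 11111111111111110000000000000000
  (e & ~a) = 01010101010101010000000000000000
  ((~e & d) | (e & ~a)) = 01110111011101110010001000100010
  (a & ((~e & d) | (e & ~a))) = 00000000000000000010001000100010
  ((d & ~b) | (a & ((~e & d) | (e & ~a)))) = 00110011000000000011001100100010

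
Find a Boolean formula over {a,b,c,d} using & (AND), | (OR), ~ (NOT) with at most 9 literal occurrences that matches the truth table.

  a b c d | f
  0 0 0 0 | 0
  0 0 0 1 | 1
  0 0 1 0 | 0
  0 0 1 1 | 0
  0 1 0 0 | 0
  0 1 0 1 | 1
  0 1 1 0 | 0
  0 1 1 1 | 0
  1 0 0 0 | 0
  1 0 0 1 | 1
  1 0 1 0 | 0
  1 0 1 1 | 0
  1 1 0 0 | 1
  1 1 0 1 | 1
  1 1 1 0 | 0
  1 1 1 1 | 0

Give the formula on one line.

(((~c & d) | ((~a | ~c) & a)) & (b | d))

  ~c = 1100110011001100
  (~c & d) = 0100010001000100
  ~a = 1111111100000000
  (~a | ~c) = 1111111111001100
  ((~a | ~c) & a) = 0000000011001100
  ((~c & d) | ((~a | ~c) & a)) = 0100010011001100
  (b | d) = 0101111101011111
  (((~c & d) | ((~a | ~c) & a)) & (b | d)) = 0100010001001100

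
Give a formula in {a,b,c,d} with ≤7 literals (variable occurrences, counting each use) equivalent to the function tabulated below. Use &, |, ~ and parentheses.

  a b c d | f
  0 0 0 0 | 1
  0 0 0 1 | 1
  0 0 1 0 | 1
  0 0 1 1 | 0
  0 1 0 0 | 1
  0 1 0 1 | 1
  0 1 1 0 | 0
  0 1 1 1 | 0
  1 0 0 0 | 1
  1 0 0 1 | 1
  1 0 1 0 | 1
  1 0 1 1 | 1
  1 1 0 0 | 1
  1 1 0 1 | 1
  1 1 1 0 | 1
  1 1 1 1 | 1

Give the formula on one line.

((((a | ~c) | ~b) & (~d | ~c)) | (a & c))

  ~c = 1100110011001100
  (a | ~c) = 1100110011111111
  ~b = 1111000011110000
  ((a | ~c) | ~b) = 1111110011111111
  ~d = 1010101010101010
  (~d | ~c) = 1110111011101110
  (((a | ~c) | ~b) & (~d | ~c)) = 1110110011101110
  (a & c) = 0000000000110011
  ((((a | ~c) | ~b) & (~d | ~c)) | (a & c)) = 1110110011111111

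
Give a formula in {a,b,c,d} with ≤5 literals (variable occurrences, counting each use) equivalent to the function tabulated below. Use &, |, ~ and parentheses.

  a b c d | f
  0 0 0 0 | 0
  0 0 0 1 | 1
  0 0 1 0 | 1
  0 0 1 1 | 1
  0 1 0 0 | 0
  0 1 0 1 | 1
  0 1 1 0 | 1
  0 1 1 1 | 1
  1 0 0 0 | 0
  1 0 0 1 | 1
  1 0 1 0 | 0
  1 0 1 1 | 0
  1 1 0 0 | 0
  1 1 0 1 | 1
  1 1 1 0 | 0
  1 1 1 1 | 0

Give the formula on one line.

  ~c = 1100110011001100
  (~c & d) = 0100010001000100
  ~a = 1111111100000000
  (c & ~a) = 0011001100000000
  ((~c & d) | (c & ~a)) = 0111011101000100

((~c & d) | (c & ~a))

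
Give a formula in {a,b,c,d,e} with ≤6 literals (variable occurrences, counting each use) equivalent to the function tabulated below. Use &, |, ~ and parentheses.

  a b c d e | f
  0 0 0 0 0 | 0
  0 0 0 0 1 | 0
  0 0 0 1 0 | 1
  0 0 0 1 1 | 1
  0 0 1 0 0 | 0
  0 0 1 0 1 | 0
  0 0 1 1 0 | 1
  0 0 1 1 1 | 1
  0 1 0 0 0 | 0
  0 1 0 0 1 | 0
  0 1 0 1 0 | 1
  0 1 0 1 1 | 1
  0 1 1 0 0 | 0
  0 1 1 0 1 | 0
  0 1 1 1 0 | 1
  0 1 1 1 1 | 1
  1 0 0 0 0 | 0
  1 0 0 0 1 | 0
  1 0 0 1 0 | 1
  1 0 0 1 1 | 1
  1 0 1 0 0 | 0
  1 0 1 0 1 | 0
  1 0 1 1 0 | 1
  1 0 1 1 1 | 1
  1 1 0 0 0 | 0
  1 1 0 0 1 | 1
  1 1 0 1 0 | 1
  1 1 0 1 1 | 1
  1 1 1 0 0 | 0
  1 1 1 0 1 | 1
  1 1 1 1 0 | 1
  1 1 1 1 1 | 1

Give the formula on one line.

((d | e) & (d | (~e | (a & b))))

  (d | e) = 01110111011101110111011101110111
  ~e = 10101010101010101010101010101010
  (a & b) = 00000000000000000000000011111111
  (~e | (a & b)) = 10101010101010101010101011111111
  (d | (~e | (a & b))) = 10111011101110111011101111111111
  ((d | e) & (d | (~e | (a & b)))) = 00110011001100110011001101110111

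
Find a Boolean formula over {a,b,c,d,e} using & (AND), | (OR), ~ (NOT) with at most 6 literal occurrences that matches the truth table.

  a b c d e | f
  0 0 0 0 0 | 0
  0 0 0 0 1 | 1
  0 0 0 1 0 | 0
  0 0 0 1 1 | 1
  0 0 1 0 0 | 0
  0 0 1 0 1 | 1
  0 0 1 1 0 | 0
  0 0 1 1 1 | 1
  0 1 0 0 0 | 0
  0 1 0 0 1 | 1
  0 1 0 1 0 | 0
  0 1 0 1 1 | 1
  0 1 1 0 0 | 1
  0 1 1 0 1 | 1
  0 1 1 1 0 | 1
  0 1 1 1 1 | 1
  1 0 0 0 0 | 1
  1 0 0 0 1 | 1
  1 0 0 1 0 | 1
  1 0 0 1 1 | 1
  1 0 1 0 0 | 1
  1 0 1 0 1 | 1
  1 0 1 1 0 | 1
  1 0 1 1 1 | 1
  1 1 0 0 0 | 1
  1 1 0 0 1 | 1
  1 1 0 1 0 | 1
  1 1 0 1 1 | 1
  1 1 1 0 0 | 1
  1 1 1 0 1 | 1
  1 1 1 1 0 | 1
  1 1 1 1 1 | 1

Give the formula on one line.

((a | e) | ((b & c) | e))

  (a | e) = 01010101010101011111111111111111
  (b & c) = 00000000000011110000000000001111
  ((b & c) | e) = 01010101010111110101010101011111
  ((a | e) | ((b & c) | e)) = 01010101010111111111111111111111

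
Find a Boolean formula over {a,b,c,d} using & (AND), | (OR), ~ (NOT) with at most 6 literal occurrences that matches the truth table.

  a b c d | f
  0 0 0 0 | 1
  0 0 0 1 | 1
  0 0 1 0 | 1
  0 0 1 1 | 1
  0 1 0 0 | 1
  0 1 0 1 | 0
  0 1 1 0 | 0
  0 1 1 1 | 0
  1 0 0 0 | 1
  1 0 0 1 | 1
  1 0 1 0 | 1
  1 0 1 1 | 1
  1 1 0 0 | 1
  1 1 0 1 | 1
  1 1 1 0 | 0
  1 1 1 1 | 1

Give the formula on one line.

((~c | (d | ~b)) & (~b | (~d | a)))

  ~c = 1100110011001100
  ~b = 1111000011110000
  (d | ~b) = 1111010111110101
  (~c | (d | ~b)) = 1111110111111101
  ~d = 1010101010101010
  (~d | a) = 1010101011111111
  (~b | (~d | a)) = 1111101011111111
  ((~c | (d | ~b)) & (~b | (~d | a))) = 1111100011111101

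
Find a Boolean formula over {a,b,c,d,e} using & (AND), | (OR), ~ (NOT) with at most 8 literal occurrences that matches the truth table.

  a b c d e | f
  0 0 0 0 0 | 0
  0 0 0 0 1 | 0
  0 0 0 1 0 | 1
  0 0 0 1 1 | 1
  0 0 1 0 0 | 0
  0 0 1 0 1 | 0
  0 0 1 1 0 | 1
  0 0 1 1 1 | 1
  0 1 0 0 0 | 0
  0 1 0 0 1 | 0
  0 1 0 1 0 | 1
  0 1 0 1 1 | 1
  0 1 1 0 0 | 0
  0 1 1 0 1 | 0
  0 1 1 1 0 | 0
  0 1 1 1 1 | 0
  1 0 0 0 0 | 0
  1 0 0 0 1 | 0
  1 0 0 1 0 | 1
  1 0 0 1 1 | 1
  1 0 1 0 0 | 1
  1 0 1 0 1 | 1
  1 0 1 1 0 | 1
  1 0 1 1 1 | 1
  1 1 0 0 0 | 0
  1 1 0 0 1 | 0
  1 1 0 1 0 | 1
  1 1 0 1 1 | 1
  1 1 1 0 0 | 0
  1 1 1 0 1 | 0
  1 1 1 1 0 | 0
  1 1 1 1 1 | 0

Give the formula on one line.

(((((a & ~c) | ~b) & c) | ~c) & ((a & c) | d))

  ~c = 11110000111100001111000011110000
  (a & ~c) = 00000000000000001111000011110000
  ~b = 11111111000000001111111100000000
  ((a & ~c) | ~b) = 11111111000000001111111111110000
  (((a & ~c) | ~b) & c) = 00001111000000000000111100000000
  ((((a & ~c) | ~b) & c) | ~c) = 11111111111100001111111111110000
  (a & c) = 00000000000000000000111100001111
  ((a & c) | d) = 00110011001100110011111100111111
  (((((a & ~c) | ~b) & c) | ~c) & ((a & c) | d)) = 00110011001100000011111100110000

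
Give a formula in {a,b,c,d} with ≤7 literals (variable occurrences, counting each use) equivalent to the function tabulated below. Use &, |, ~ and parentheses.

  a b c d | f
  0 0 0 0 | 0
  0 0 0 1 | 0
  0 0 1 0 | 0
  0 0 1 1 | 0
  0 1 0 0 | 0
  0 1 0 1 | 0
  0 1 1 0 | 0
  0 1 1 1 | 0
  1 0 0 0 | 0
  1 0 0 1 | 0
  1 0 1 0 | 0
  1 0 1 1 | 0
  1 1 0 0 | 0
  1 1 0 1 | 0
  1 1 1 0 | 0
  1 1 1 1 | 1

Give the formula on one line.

(((c | (~c & ~a)) & (~a | d)) & (b & a))

  ~c = 1100110011001100
  ~a = 1111111100000000
  (~c & ~a) = 1100110000000000
  (c | (~c & ~a)) = 1111111100110011
  (~a | d) = 1111111101010101
  ((c | (~c & ~a)) & (~a | d)) = 1111111100010001
  (b & a) = 0000000000001111
  (((c | (~c & ~a)) & (~a | d)) & (b & a)) = 0000000000000001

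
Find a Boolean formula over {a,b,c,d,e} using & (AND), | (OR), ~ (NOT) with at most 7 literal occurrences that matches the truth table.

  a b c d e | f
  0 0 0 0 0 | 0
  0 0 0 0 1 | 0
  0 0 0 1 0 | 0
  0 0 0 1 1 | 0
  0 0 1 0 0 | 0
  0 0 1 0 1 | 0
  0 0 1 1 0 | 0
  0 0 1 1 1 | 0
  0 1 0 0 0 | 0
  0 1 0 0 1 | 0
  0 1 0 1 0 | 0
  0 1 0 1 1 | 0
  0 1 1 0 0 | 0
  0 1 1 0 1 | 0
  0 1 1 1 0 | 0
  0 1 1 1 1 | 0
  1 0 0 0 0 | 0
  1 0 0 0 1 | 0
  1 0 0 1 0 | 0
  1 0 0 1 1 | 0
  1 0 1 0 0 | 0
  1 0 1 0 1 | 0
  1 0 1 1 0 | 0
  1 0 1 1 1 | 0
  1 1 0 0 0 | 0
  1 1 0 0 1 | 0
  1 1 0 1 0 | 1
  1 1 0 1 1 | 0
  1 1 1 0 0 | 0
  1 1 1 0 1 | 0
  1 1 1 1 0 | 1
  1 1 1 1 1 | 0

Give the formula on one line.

  ~e = 10101010101010101010101010101010
  (b & ~e) = 00000000101010100000000010101010
  (a & b) = 00000000000000000000000011111111
  ((a & b) | e) = 01010101010101010101010111111111
  ((b & ~e) & ((a & b) | e)) = 00000000000000000000000010101010
  (e | d) = 01110111011101110111011101110111
  (((b & ~e) & ((a & b) | e)) & (e | d)) = 00000000000000000000000000100010

(((b & ~e) & ((a & b) | e)) & (e | d))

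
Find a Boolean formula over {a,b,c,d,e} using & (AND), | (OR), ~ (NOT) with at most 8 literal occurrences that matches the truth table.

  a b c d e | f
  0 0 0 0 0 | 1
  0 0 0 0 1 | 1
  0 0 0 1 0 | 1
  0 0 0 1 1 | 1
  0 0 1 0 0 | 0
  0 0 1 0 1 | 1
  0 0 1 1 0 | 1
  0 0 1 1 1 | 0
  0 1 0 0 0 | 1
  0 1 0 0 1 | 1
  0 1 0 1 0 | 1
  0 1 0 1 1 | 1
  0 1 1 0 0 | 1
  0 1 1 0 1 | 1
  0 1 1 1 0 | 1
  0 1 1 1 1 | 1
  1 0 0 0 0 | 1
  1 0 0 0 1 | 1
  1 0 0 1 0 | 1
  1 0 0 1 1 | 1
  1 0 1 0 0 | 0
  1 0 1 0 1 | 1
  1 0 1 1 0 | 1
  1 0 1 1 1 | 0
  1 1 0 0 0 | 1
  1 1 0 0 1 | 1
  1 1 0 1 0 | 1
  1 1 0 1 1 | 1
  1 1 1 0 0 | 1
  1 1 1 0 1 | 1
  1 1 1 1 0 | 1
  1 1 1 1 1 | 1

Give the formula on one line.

  ~e = 10101010101010101010101010101010
  (~e & d) = 00100010001000100010001000100010
  ~d = 11001100110011001100110011001100
  (~d & e) = 01000100010001000100010001000100
  (b | (~d & e)) = 01000100111111110100010011111111
  ~c = 11110000111100001111000011110000
  ((b | (~d & e)) | ~c) = 11110100111111111111010011111111
  ((~e & d) | ((b | (~d & e)) | ~c)) = 11110110111111111111011011111111

((~e & d) | ((b | (~d & e)) | ~c))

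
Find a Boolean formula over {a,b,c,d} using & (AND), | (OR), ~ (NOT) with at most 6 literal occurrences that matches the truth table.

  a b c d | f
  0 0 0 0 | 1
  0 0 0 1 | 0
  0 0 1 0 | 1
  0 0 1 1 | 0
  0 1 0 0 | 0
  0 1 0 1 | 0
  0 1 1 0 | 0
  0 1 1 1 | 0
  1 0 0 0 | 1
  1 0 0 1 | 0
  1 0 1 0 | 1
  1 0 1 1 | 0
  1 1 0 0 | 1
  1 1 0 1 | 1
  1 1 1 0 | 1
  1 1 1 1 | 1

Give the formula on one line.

((~b | a) & (~d | b))

  ~b = 1111000011110000
  (~b | a) = 1111000011111111
  ~d = 1010101010101010
  (~d | b) = 1010111110101111
  ((~b | a) & (~d | b)) = 1010000010101111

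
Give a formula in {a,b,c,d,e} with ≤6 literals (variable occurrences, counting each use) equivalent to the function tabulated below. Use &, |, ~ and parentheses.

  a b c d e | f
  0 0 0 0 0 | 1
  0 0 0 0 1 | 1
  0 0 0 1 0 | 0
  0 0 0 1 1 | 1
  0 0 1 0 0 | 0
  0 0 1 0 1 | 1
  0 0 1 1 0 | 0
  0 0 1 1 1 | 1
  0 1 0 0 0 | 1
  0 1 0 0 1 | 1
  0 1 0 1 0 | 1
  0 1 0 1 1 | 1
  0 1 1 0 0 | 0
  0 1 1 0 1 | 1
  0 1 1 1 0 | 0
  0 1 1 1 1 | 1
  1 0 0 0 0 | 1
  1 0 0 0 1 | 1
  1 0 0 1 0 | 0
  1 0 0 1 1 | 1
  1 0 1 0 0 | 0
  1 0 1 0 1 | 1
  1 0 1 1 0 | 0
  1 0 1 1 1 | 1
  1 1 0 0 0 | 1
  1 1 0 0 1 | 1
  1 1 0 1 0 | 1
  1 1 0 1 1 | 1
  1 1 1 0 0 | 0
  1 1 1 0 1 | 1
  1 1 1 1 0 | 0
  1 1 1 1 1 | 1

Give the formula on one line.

  ~d = 11001100110011001100110011001100
  ~c = 11110000111100001111000011110000
  (~c & b) = 00000000111100000000000011110000
  (~d | (~c & b)) = 11001100111111001100110011111100
  ((~d | (~c & b)) & ~c) = 11000000111100001100000011110000
  (e | ((~d | (~c & b)) & ~c)) = 11010101111101011101010111110101

(e | ((~d | (~c & b)) & ~c))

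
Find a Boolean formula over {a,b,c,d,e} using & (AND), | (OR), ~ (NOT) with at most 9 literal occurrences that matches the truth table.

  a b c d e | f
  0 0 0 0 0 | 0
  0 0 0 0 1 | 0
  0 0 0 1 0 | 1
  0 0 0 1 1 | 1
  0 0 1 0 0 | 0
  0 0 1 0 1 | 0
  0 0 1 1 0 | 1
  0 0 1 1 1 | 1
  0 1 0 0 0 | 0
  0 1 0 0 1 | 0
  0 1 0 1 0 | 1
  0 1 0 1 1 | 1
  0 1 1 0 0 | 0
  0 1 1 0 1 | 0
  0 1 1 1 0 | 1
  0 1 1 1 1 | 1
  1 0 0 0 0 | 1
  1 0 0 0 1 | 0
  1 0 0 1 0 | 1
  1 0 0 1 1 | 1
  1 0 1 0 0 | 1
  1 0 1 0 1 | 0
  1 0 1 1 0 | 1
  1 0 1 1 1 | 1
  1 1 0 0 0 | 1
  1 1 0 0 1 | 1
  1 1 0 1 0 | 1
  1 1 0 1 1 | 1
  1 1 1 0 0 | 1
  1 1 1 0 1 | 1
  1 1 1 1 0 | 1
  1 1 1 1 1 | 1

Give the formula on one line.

  ~e = 10101010101010101010101010101010
  (~e & a) = 00000000000000001010101010101010
  (d | (~e & a)) = 00110011001100111011101110111011
  (e & (d | (~e & a))) = 00010001000100010001000100010001
  (b | ~e) = 10101010111111111010101011111111
  ((b | ~e) & a) = 00000000000000001010101011111111
  ((e & (d | (~e & a))) | ((b | ~e) & a)) = 00010001000100011011101111111111
  (d | ((e & (d | (~e & a))) | ((b | ~e) & a))) = 00110011001100111011101111111111

(d | ((e & (d | (~e & a))) | ((b | ~e) & a)))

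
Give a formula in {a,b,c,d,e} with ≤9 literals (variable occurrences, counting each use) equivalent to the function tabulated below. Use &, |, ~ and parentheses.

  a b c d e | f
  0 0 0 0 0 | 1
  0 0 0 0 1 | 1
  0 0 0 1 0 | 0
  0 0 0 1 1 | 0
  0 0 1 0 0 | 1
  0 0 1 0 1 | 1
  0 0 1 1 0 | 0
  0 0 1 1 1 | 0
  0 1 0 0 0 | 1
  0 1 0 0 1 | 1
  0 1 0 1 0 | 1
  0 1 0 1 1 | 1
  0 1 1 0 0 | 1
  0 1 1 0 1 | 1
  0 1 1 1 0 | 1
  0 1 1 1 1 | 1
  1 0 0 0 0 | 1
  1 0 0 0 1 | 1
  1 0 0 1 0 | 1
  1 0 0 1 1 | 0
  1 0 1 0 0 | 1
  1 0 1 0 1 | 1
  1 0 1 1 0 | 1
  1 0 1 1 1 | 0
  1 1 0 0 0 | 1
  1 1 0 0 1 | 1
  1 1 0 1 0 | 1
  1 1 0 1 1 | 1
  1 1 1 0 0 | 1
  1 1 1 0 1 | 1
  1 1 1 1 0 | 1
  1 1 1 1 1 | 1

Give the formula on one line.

  ~e = 10101010101010101010101010101010
  (b | ~e) = 10101010111111111010101011111111
  ~d = 11001100110011001100110011001100
  ((b | ~e) | ~d) = 11101110111111111110111011111111
  (d & a) = 00000000000000000011001100110011
  ((d & a) | b) = 00000000111111110011001111111111
  (((b | ~e) | ~d) & ((d & a) | b)) = 00000000111111110010001011111111
  ((((b | ~e) | ~d) & ((d & a) | b)) | ~d) = 11001100111111111110111011111111

((((b | ~e) | ~d) & ((d & a) | b)) | ~d)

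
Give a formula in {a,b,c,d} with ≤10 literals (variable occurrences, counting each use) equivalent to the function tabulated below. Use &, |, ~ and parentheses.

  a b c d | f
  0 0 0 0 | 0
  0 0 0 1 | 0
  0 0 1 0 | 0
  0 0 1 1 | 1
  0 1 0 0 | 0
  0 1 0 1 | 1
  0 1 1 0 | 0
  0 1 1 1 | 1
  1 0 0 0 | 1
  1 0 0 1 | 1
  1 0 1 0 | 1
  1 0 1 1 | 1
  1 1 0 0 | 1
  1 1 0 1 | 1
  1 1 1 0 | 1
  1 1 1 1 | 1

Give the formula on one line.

  (a | d) = 0101010111111111
  ~d = 1010101010101010
  (b | ~d) = 1010111110101111
  ((b | ~d) | a) = 1010111111111111
  ((a | d) & ((b | ~d) | a)) = 0000010111111111
  (b | a) = 0000111111111111
  ((b | a) | c) = 0011111111111111
  (((b | a) | c) & d) = 0001010101010101
  (((a | d) & ((b | ~d) | a)) | (((b | a) | c) & d)) = 0001010111111111

(((a | d) & ((b | ~d) | a)) | (((b | a) | c) & d))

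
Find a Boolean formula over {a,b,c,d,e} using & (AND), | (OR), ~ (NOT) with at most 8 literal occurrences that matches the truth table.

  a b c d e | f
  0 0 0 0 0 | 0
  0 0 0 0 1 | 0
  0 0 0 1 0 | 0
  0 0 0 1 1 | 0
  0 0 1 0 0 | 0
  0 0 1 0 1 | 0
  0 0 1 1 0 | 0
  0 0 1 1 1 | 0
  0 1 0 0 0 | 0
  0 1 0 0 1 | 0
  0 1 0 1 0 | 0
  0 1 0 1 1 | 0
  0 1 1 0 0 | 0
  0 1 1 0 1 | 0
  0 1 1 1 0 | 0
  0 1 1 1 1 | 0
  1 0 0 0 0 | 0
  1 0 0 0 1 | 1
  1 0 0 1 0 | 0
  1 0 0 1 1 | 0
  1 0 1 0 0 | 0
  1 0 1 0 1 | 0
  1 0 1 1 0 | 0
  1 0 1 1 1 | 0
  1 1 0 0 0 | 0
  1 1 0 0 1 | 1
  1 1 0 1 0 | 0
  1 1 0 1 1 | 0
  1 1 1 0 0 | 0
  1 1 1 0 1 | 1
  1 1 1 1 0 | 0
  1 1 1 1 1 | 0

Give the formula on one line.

  ~d = 11001100110011001100110011001100
  (~d & e) = 01000100010001000100010001000100
  ~c = 11110000111100001111000011110000
  (b | ~c) = 11110000111111111111000011111111
  ((b | ~c) & a) = 00000000000000001111000011111111
  ((~d & e) & ((b | ~c) & a)) = 00000000000000000100000001000100

((~d & e) & ((b | ~c) & a))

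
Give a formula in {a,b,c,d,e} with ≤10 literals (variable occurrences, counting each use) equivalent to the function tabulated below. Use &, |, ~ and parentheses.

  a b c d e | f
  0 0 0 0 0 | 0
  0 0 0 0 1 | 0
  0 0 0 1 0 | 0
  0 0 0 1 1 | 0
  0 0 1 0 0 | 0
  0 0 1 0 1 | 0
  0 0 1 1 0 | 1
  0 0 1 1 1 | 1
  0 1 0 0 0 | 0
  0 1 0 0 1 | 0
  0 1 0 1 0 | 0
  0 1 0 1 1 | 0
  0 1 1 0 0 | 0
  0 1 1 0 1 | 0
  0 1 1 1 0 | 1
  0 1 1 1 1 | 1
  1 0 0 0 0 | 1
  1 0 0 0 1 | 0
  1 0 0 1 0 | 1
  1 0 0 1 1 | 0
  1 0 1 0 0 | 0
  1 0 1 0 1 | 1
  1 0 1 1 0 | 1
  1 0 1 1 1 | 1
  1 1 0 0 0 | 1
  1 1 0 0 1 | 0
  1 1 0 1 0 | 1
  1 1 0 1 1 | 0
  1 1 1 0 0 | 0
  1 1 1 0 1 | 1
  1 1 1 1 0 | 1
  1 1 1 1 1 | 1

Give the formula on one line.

(((a & (c | ~e)) & (~c | e)) | (c & d))

  ~e = 10101010101010101010101010101010
  (c | ~e) = 10101111101011111010111110101111
  (a & (c | ~e)) = 00000000000000001010111110101111
  ~c = 11110000111100001111000011110000
  (~c | e) = 11110101111101011111010111110101
  ((a & (c | ~e)) & (~c | e)) = 00000000000000001010010110100101
  (c & d) = 00000011000000110000001100000011
  (((a & (c | ~e)) & (~c | e)) | (c & d)) = 00000011000000111010011110100111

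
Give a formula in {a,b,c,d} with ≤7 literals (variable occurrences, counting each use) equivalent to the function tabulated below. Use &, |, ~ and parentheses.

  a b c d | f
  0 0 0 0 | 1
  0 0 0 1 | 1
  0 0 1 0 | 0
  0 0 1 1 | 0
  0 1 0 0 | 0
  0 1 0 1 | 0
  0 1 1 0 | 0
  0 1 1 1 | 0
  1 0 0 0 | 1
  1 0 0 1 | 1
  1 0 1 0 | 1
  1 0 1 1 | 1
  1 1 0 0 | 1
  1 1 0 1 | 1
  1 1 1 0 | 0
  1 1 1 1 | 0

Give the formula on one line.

(((~c | ~b) & a) | (~b & ~c))

  ~c = 1100110011001100
  ~b = 1111000011110000
  (~c | ~b) = 1111110011111100
  ((~c | ~b) & a) = 0000000011111100
  (~b & ~c) = 1100000011000000
  (((~c | ~b) & a) | (~b & ~c)) = 1100000011111100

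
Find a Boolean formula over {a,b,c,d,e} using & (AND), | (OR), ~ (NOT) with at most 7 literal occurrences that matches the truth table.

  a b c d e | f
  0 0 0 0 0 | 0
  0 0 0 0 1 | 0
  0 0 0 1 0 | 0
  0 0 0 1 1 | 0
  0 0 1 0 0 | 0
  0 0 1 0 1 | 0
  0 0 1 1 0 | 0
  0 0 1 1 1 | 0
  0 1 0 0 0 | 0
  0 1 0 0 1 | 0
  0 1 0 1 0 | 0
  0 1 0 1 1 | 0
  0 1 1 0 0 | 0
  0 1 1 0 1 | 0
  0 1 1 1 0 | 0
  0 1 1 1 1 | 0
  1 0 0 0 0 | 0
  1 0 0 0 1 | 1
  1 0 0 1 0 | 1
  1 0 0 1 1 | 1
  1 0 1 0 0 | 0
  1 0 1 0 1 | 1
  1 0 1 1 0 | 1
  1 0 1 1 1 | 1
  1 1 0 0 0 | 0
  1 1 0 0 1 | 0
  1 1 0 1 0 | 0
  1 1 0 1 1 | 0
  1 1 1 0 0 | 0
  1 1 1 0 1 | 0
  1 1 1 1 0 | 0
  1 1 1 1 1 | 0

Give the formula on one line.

(((a | b) & ((~d & e) | d)) & ~b)

  (a | b) = 00000000111111111111111111111111
  ~d = 11001100110011001100110011001100
  (~d & e) = 01000100010001000100010001000100
  ((~d & e) | d) = 01110111011101110111011101110111
  ((a | b) & ((~d & e) | d)) = 00000000011101110111011101110111
  ~b = 11111111000000001111111100000000
  (((a | b) & ((~d & e) | d)) & ~b) = 00000000000000000111011100000000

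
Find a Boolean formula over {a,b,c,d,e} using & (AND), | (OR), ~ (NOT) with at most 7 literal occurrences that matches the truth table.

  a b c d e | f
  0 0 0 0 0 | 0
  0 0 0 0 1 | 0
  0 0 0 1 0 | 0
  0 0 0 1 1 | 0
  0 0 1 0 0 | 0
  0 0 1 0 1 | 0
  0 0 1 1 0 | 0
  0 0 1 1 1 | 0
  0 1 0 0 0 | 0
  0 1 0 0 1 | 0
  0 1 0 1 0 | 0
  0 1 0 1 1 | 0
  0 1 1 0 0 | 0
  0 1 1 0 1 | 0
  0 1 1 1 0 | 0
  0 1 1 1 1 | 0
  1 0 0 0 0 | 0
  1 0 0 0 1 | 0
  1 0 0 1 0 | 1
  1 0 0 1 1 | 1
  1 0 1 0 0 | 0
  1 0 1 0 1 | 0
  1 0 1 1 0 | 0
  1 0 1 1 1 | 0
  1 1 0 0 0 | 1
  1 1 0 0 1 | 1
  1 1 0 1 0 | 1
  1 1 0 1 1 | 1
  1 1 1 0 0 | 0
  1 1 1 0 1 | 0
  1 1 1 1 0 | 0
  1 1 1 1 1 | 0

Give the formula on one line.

(a & (~c & (b | d)))

  ~c = 11110000111100001111000011110000
  (b | d) = 00110011111111110011001111111111
  (~c & (b | d)) = 00110000111100000011000011110000
  (a & (~c & (b | d))) = 00000000000000000011000011110000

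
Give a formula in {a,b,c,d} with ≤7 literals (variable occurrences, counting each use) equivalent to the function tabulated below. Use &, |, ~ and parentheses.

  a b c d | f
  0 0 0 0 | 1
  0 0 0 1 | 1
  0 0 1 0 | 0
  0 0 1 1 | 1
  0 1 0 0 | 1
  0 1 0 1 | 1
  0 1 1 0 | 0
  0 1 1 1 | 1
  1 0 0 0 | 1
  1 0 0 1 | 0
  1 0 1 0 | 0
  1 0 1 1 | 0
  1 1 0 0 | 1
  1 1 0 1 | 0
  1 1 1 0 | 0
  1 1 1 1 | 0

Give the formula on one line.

  ~d = 1010101010101010
  ~c = 1100110011001100
  (~d & ~c) = 1000100010001000
  ~a = 1111111100000000
  (c | ~a) = 1111111100110011
  ((c | ~a) & d) = 0101010100010001
  (((c | ~a) & d) & ~a) = 0101010100000000
  ((~d & ~c) | (((c | ~a) & d) & ~a)) = 1101110110001000

((~d & ~c) | (((c | ~a) & d) & ~a))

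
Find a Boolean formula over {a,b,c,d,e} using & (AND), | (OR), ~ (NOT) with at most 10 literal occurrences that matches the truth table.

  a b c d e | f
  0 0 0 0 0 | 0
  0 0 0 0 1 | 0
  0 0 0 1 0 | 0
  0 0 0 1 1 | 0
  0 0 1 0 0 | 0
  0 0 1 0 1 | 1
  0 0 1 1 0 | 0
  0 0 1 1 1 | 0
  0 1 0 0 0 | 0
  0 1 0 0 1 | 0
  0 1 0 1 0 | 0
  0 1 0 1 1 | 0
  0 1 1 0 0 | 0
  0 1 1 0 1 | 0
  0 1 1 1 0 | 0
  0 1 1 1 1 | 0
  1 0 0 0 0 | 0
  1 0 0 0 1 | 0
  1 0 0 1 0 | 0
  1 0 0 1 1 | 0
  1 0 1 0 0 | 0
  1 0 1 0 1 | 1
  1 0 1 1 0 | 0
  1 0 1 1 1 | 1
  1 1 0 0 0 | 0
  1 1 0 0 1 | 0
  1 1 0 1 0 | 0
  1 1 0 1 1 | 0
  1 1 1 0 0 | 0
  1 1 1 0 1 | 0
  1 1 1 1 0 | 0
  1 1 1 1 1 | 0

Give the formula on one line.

((c & ~b) & ((~e | ((a | (~d & ~a)) & (e | ~c))) & e))

  ~b = 11111111000000001111111100000000
  (c & ~b) = 00001111000000000000111100000000
  ~e = 10101010101010101010101010101010
  ~d = 11001100110011001100110011001100
  ~a = 11111111111111110000000000000000
  (~d & ~a) = 11001100110011000000000000000000
  (a | (~d & ~a)) = 11001100110011001111111111111111
  ~c = 11110000111100001111000011110000
  (e | ~c) = 11110101111101011111010111110101
  ((a | (~d & ~a)) & (e | ~c)) = 11000100110001001111010111110101
  (~e | ((a | (~d & ~a)) & (e | ~c))) = 11101110111011101111111111111111
  ((~e | ((a | (~d & ~a)) & (e | ~c))) & e) = 01000100010001000101010101010101
  ((c & ~b) & ((~e | ((a | (~d & ~a)) & (e | ~c))) & e)) = 00000100000000000000010100000000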